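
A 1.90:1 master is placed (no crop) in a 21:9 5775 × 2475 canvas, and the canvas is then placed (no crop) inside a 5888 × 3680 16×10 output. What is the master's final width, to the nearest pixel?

1.90:1 in 5775×2475: fills the height, so the master is 4702.50 × 2475.00.
Second fit — the 21:9 canvas into 5888×3680 spans the width: 5888.00 × 2523.43 (×1.0196 from 5775×2475).
So the master's width is 4702.50 × 1.0196 ≈ 4794.51.

4795 px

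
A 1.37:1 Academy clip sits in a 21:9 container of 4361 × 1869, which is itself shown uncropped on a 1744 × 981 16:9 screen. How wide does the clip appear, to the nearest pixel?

Inside the 4361×1869 canvas the clip is height-limited at 2560.53 × 1869.00.
21:9 in 1744×981: fills the width, so the intermediate becomes 1744.00 × 747.43 — a scale of ×0.3999.
So the clip's width is 2560.53 × 0.3999 ≈ 1023.98.

1024 px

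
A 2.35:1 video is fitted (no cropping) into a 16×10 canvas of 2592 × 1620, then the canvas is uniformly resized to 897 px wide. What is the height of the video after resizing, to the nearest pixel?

At 2592×1620 the video is width-limited, so height = 2592 / 2.350 ≈ 1102.98 px.
The frame scales by 897/2592 = 0.3461; 1102.98 × 0.3461 ≈ 381.70 px.

382 px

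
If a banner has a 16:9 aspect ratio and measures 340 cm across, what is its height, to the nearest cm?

191 cm

Height = 340·9/16 = 191.25.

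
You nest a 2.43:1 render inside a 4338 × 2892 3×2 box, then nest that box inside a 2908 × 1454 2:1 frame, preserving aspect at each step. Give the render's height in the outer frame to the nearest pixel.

First fit — 2.43:1 into 4338×2892 spans the width: 4338.00 × 1785.19.
3×2 in 2908×1454: fills the height, so the intermediate becomes 2181.00 × 1454.00 — a scale of ×0.5028.
Applying the same ×0.5028: 1785.19 → 897.53.

898 px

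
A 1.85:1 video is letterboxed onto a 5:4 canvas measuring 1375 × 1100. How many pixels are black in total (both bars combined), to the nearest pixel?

490541 pixels

1.85:1 is wider than 5:4, so it spans the full width.
That makes the image 743.2432 px tall (1375 / 1.850).
1100 − 743.2432 = 356.7568 px of bars.
That's 356.7568 × 1375 ≈ 490541 black pixels.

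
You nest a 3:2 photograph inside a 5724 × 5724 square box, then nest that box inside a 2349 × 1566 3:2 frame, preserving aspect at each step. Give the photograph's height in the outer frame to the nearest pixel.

Inside the 5724×5724 canvas the photograph is width-limited at 5724.00 × 3816.00.
The square canvas is height-limited in 2349×1566, giving 1566.00 × 1566.00; scale factor 0.2736.
Applying the same ×0.2736: 3816.00 → 1044.00.

1044 px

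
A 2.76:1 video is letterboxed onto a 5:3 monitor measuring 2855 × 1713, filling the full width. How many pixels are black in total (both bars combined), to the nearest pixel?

1937345 pixels

Content height = 2855 / 2.760 ≈ 1034.4203 px.
Black = 1713 − 1034.4203 = 678.5797 px.
Across the 2855-px span: 678.5797 × 2855 ≈ 1937345 px.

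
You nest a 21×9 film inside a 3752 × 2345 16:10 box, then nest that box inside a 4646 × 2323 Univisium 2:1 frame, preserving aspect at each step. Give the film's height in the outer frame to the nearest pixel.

First fit — 21×9 into 3752×2345 spans the width: 3752.00 × 1608.00.
16:10 in 4646×2323: fills the height, so the intermediate becomes 3716.80 × 2323.00 — a scale of ×0.9906.
The film scales with it: height 1608.00 × 0.9906 ≈ 1592.91.

1593 px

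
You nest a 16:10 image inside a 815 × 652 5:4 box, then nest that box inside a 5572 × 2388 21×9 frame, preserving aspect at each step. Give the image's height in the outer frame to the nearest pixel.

First fit — 16:10 into 815×652 spans the width: 815.00 × 509.38.
Second fit — the 5:4 canvas into 5572×2388 spans the height: 2985.00 × 2388.00 (×3.6626 from 815×652).
Applying the same ×3.6626: 509.38 → 1865.62.

1866 px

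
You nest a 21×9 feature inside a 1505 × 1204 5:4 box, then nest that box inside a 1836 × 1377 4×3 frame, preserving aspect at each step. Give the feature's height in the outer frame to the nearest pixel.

Inside the 1505×1204 canvas the feature is width-limited at 1505.00 × 645.00.
The 5:4 canvas is height-limited in 1836×1377, giving 1721.25 × 1377.00; scale factor 1.1437.
So the feature's height is 645.00 × 1.1437 ≈ 737.68.

738 px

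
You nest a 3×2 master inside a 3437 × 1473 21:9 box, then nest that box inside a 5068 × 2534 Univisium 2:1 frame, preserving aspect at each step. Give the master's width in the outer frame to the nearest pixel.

First fit — 3×2 into 3437×1473 spans the height: 2209.50 × 1473.00.
The 21:9 canvas is width-limited in 5068×2534, giving 5068.00 × 2172.00; scale factor 1.4745.
Applying the same ×1.4745: 2209.50 → 3258.00.

3258 px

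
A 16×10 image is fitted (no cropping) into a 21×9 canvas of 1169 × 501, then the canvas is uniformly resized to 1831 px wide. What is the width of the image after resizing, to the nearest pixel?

1256 px

In the 1169×501 frame the image fills the height: width = 501 × 16/10 ≈ 801.60 px.
Resizing to 1831 px wide multiplies everything by 1.5663: 801.60 → 1255.54 px.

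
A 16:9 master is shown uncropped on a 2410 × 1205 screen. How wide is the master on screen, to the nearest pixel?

16:9 (1.778) < 2:1 (2.000), so the master fills the height.
The master is 1205 × 16/9 ≈ 2142.22 px wide.

2142 px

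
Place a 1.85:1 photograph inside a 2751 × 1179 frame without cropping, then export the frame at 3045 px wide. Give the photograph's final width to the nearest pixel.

At 2751×1179 the photograph is height-limited, so width = 1179 × 1.850 ≈ 2181.15 px.
Scaling 2751 → 3045 is ×1.1069, so the width becomes 2181.15 × 1.1069 ≈ 2414.25 px.

2414 px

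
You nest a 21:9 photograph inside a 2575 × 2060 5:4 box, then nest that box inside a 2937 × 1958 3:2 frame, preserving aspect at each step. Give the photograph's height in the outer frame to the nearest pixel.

21:9 in 2575×2060: fills the width, so the photograph is 2575.00 × 1103.57.
5:4 in 2937×1958: fills the height, so the intermediate becomes 2447.50 × 1958.00 — a scale of ×0.9505.
The photograph scales with it: height 1103.57 × 0.9505 ≈ 1048.93.

1049 px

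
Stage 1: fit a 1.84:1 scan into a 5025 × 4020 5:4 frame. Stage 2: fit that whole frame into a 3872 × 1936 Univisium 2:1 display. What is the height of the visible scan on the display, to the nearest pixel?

First fit — 1.84:1 into 5025×4020 spans the width: 5025.00 × 2730.98.
Second fit — the 5:4 canvas into 3872×1936 spans the height: 2420.00 × 1936.00 (×0.4816 from 5025×4020).
The scan scales with it: height 2730.98 × 0.4816 ≈ 1315.22.

1315 px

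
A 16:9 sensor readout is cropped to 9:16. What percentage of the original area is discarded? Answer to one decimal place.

Going from 16:9 to 9:16 means cutting width while keeping height.
Fraction kept = (0.562)/(1.778) ≈ 31.64%, so 68.36% is lost.

68.4%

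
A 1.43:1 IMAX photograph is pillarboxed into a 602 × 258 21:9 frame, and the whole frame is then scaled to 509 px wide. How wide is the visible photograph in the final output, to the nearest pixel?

In the 602×258 frame the photograph fills the height: width = 258 × 1.430 ≈ 368.94 px.
Scaling 602 → 509 is ×0.8455, so the width becomes 368.94 × 0.8455 ≈ 311.94 px.

312 px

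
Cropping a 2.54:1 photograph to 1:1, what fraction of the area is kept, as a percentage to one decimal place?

1:1 is narrower than 2.54:1, so the crop keeps the full height and trims the width.
(1.000)/(2.540) ≈ 0.394 of the area survives.

39.4%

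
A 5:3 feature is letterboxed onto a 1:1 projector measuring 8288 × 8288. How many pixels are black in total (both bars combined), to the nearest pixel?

Since 1.667 > 1.000, the feature is width-limited.
Content height = 8288 × 3/5 ≈ 4972.8000 px.
Black = 8288 − 4972.8000 = 3315.2000 px.
Bar area = 3315.2000 × 8288 ≈ 27476378 px.

27476378 pixels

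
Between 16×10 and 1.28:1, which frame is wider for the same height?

16×10

16×10 = 1.6 and 1.28; 1.6 > 1.28.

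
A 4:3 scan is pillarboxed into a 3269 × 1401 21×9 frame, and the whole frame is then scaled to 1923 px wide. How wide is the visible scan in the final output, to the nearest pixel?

1099 px

At 3269×1401 the scan is height-limited, so width = 1401 × 4/3 ≈ 1868.00 px.
The frame scales by 1923/3269 = 0.5883; 1868.00 × 0.5883 ≈ 1098.86 px.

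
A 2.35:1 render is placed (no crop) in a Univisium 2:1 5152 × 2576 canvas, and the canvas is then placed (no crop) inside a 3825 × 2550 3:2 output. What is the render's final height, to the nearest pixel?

1628 px

2.35:1 in 5152×2576: fills the width, so the render is 5152.00 × 2192.34.
The Univisium 2:1 canvas is width-limited in 3825×2550, giving 3825.00 × 1912.50; scale factor 0.7424.
So the render's height is 2192.34 × 0.7424 ≈ 1627.66.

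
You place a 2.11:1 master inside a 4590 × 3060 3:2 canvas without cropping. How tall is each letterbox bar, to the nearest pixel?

442 px

Since 2.110 > 1.500, the master is width-limited.
Content height = 4590 / 2.110 ≈ 2175.36 px.
3060 − 2175.36 = 884.64 px of bars (442.32 each).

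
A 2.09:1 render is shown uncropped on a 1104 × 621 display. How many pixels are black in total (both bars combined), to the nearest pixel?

2.09:1 is wider than 16×9, so it spans the full width.
That makes the image 528.2297 px tall (1104 / 2.090).
Black = 621 − 528.2297 = 92.7703 px.
Bar area = 92.7703 × 1104 ≈ 102418 px.

102418 pixels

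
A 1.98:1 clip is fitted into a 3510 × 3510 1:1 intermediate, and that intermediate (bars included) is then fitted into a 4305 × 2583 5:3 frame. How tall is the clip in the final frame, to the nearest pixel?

1.98:1 in 3510×3510: fills the width, so the clip is 3510.00 × 1772.73.
Second fit — the 1:1 canvas into 4305×2583 spans the height: 2583.00 × 2583.00 (×0.7359 from 3510×3510).
So the clip's height is 1772.73 × 0.7359 ≈ 1304.55.

1305 px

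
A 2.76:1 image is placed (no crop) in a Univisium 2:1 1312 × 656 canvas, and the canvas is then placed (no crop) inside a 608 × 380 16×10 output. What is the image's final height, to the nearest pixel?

First fit — 2.76:1 into 1312×656 spans the width: 1312.00 × 475.36.
Univisium 2:1 in 608×380: fills the width, so the intermediate becomes 608.00 × 304.00 — a scale of ×0.4634.
The image scales with it: height 475.36 × 0.4634 ≈ 220.29.

220 px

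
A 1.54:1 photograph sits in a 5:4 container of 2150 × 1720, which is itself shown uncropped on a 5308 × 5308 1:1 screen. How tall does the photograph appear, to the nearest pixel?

Inside the 2150×1720 canvas the photograph is width-limited at 2150.00 × 1396.10.
The 5:4 canvas is width-limited in 5308×5308, giving 5308.00 × 4246.40; scale factor 2.4688.
The photograph scales with it: height 1396.10 × 2.4688 ≈ 3446.75.

3447 px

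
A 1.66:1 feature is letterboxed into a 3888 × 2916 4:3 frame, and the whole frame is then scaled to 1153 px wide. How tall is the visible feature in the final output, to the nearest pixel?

At 3888×2916 the feature is width-limited, so height = 3888 / 1.660 ≈ 2342.17 px.
The frame scales by 1153/3888 = 0.2966; 2342.17 × 0.2966 ≈ 694.58 px.

695 px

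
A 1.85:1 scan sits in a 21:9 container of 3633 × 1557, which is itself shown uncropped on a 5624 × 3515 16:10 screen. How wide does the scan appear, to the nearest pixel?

1.85:1 in 3633×1557: fills the height, so the scan is 2880.45 × 1557.00.
21:9 in 5624×3515: fills the width, so the intermediate becomes 5624.00 × 2410.29 — a scale of ×1.5480.
Applying the same ×1.5480: 2880.45 → 4459.03.

4459 px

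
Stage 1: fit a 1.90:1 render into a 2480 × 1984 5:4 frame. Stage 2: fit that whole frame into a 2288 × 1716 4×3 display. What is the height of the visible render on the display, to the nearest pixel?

1129 px

1.90:1 in 2480×1984: fills the width, so the render is 2480.00 × 1305.26.
Second fit — the 5:4 canvas into 2288×1716 spans the height: 2145.00 × 1716.00 (×0.8649 from 2480×1984).
Applying the same ×0.8649: 1305.26 → 1128.95.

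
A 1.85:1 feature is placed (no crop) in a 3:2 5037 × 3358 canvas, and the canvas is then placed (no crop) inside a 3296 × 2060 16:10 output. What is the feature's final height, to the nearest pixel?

1670 px

1.85:1 in 5037×3358: fills the width, so the feature is 5037.00 × 2722.70.
3:2 in 3296×2060: fills the height, so the intermediate becomes 3090.00 × 2060.00 — a scale of ×0.6135.
Applying the same ×0.6135: 2722.70 → 1670.27.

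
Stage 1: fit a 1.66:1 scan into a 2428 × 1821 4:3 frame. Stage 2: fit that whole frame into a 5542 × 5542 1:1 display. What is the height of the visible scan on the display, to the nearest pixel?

1.66:1 in 2428×1821: fills the width, so the scan is 2428.00 × 1462.65.
4:3 in 5542×5542: fills the width, so the intermediate becomes 5542.00 × 4156.50 — a scale of ×2.2825.
Applying the same ×2.2825: 1462.65 → 3338.55.

3339 px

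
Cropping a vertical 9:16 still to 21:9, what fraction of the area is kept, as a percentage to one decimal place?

The width stays; only height is cut (since 21:9 is wider than vertical 9:16).
(0.562)/(2.333) ≈ 0.241 of the area survives.

24.1%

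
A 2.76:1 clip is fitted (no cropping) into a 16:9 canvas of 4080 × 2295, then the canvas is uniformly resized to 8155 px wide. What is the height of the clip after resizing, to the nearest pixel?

2955 px

In the 4080×2295 frame the clip fills the width: height = 4080 / 2.760 ≈ 1478.26 px.
Scaling 4080 → 8155 is ×1.9988, so the height becomes 1478.26 × 1.9988 ≈ 2954.71 px.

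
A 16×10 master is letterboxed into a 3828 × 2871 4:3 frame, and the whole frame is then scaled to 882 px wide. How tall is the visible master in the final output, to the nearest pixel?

At 3828×2871 the master is width-limited, so height = 3828 × 10/16 ≈ 2392.50 px.
Resizing to 882 px wide multiplies everything by 0.2304: 2392.50 → 551.25 px.

551 px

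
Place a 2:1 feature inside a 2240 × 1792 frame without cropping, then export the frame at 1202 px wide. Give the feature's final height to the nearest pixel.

601 px

Fitted into 2240×1792, the feature spans the width; its height is 2240 × 1/2 ≈ 1120.00 px.
Scaling 2240 → 1202 is ×0.5366, so the height becomes 1120.00 × 0.5366 ≈ 601.00 px.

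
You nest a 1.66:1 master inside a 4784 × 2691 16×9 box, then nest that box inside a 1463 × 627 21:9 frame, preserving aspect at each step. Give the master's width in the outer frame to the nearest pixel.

Inside the 4784×2691 canvas the master is height-limited at 4467.06 × 2691.00.
The 16×9 canvas is height-limited in 1463×627, giving 1114.67 × 627.00; scale factor 0.2330.
So the master's width is 4467.06 × 0.2330 ≈ 1040.82.

1041 px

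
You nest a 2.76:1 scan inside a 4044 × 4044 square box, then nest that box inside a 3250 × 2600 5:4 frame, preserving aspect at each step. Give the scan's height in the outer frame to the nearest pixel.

942 px

2.76:1 in 4044×4044: fills the width, so the scan is 4044.00 × 1465.22.
square in 3250×2600: fills the height, so the intermediate becomes 2600.00 × 2600.00 — a scale of ×0.6429.
So the scan's height is 1465.22 × 0.6429 ≈ 942.03.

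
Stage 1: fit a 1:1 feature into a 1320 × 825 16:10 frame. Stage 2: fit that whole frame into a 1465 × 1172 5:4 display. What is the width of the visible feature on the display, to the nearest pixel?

First fit — 1:1 into 1320×825 spans the height: 825.00 × 825.00.
The 16:10 canvas is width-limited in 1465×1172, giving 1465.00 × 915.62; scale factor 1.1098.
The feature scales with it: width 825.00 × 1.1098 ≈ 915.62.

916 px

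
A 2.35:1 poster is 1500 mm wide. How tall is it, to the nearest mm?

1500 / 2.350 = 638.30.

638 mm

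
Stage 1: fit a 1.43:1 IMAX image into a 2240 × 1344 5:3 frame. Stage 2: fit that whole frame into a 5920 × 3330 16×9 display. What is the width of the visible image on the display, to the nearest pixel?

1.43:1 IMAX in 2240×1344: fills the height, so the image is 1921.92 × 1344.00.
Second fit — the 5:3 canvas into 5920×3330 spans the height: 5550.00 × 3330.00 (×2.4777 from 2240×1344).
So the image's width is 1921.92 × 2.4777 ≈ 4761.90.

4762 px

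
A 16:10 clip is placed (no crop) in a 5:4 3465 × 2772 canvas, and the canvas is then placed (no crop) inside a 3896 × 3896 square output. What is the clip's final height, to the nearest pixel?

First fit — 16:10 into 3465×2772 spans the width: 3465.00 × 2165.62.
Second fit — the 5:4 canvas into 3896×3896 spans the width: 3896.00 × 3116.80 (×1.1244 from 3465×2772).
So the clip's height is 2165.62 × 1.1244 ≈ 2435.00.

2435 px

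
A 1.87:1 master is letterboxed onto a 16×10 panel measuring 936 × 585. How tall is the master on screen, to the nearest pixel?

1.87:1 is wider than 16×10, so it spans the full width.
Content height = 936 / 1.870 ≈ 500.53 px.

501 px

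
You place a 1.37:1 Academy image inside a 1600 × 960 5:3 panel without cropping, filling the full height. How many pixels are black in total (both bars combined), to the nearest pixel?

273408 pixels

The image is 960 × 1.370 ≈ 1315.2000 px wide.
Leftover width: 1600 − 1315.2000 = 284.8000 px.
Bar area = 284.8000 × 960 ≈ 273408 px.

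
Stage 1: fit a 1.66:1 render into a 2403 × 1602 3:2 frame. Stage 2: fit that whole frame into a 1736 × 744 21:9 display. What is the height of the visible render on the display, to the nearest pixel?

Inside the 2403×1602 canvas the render is width-limited at 2403.00 × 1447.59.
The 3:2 canvas is height-limited in 1736×744, giving 1116.00 × 744.00; scale factor 0.4644.
The render scales with it: height 1447.59 × 0.4644 ≈ 672.29.

672 px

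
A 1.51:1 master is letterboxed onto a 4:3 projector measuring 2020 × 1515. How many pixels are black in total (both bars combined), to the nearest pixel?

358048 pixels

1.51:1 (1.510) > 4:3 (1.333), so the master fills the width.
The master is 2020 / 1.510 ≈ 1337.7483 px tall.
Black = 1515 − 1337.7483 = 177.2517 px.
That's 177.2517 × 2020 ≈ 358048 black pixels.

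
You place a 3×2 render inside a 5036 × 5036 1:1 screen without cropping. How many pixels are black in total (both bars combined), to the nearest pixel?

Since 1.500 > 1.000, the render is width-limited.
Content height = 5036 × 2/3 ≈ 3357.3333 px.
Black = 5036 − 3357.3333 = 1678.6667 px.
Across the 5036-px span: 1678.6667 × 5036 ≈ 8453765 px.

8453765 pixels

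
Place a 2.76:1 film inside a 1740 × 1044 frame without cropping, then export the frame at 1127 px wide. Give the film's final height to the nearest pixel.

408 px

Fitted into 1740×1044, the film spans the width; its height is 1740 / 2.760 ≈ 630.43 px.
The frame scales by 1127/1740 = 0.6477; 630.43 × 0.6477 ≈ 408.33 px.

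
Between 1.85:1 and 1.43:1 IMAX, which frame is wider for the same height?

1.85:1

1.85 and 1.43; 1.85 > 1.43.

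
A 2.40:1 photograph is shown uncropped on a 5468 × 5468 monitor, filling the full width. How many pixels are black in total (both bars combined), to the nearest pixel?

Content height = 5468 / 2.400 ≈ 2278.3333 px.
Leftover height: 5468 − 2278.3333 = 3189.6667 px.
Across the 5468-px span: 3189.6667 × 5468 ≈ 17441097 px.

17441097 pixels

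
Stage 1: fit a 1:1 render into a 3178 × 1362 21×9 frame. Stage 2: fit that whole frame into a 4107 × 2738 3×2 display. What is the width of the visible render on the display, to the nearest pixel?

Inside the 3178×1362 canvas the render is height-limited at 1362.00 × 1362.00.
Second fit — the 21×9 canvas into 4107×2738 spans the width: 4107.00 × 1760.14 (×1.2923 from 3178×1362).
The render scales with it: width 1362.00 × 1.2923 ≈ 1760.14.

1760 px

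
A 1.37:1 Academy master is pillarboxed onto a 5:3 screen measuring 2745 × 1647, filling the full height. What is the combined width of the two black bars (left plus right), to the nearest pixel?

489 px

Content width = 1647 × 1.370 ≈ 2256.39 px.
Black = 2745 − 2256.39 = 488.61 px.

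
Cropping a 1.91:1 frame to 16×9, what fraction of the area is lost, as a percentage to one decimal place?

16×9 is narrower than 1.91:1, so the crop keeps the full height and trims the width.
Area ratio = (1.778)/(1.910) = 93.08%; the remaining 6.92% is cropped out.

6.9%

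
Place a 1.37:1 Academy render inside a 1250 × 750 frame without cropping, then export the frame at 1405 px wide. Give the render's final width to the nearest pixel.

In the 1250×750 frame the render fills the height: width = 750 × 1.370 ≈ 1027.50 px.
Resizing to 1405 px wide multiplies everything by 1.1240: 1027.50 → 1154.91 px.

1155 px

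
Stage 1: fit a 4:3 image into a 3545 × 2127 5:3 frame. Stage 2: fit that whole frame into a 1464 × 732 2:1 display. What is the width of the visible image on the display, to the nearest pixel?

976 px

First fit — 4:3 into 3545×2127 spans the height: 2836.00 × 2127.00.
5:3 in 1464×732: fills the height, so the intermediate becomes 1220.00 × 732.00 — a scale of ×0.3441.
So the image's width is 2836.00 × 0.3441 ≈ 976.00.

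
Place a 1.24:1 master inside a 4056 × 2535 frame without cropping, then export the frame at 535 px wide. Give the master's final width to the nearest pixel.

Fitted into 4056×2535, the master spans the height; its width is 2535 × 1.240 ≈ 3143.40 px.
Resizing to 535 px wide multiplies everything by 0.1319: 3143.40 → 414.62 px.

415 px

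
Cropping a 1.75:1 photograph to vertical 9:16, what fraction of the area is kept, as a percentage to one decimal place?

32.1%

vertical 9:16 is narrower than 1.75:1, so the crop keeps the full height and trims the width.
(0.562)/(1.750) ≈ 0.321 of the area survives.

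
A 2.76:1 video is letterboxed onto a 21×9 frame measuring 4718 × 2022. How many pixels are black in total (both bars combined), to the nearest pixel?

1474751 pixels

2.76:1 is wider than 21×9, so it spans the full width.
That makes the image 1709.4203 px tall (4718 / 2.760).
Black = 2022 − 1709.4203 = 312.5797 px.
Across the 4718-px span: 312.5797 × 4718 ≈ 1474751 px.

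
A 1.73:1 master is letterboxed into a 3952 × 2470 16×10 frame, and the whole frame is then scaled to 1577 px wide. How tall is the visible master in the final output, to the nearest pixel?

In the 3952×2470 frame the master fills the width: height = 3952 / 1.730 ≈ 2284.39 px.
Resizing to 1577 px wide multiplies everything by 0.3990: 2284.39 → 911.56 px.

912 px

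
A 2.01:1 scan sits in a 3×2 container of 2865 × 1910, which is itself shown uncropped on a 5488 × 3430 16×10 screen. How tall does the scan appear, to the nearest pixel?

2.01:1 in 2865×1910: fills the width, so the scan is 2865.00 × 1425.37.
The 3×2 canvas is height-limited in 5488×3430, giving 5145.00 × 3430.00; scale factor 1.7958.
Applying the same ×1.7958: 1425.37 → 2559.70.

2560 px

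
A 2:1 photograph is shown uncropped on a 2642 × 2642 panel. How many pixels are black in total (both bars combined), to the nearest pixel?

3490082 pixels

2:1 is wider than square, so it spans the full width.
Content height = 2642 × 1/2 ≈ 1321.0000 px.
Leftover height: 2642 − 1321.0000 = 1321.0000 px.
That's 1321.0000 × 2642 ≈ 3490082 black pixels.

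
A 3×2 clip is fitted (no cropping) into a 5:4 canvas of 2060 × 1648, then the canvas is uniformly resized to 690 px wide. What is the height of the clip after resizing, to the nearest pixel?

460 px

In the 2060×1648 frame the clip fills the width: height = 2060 × 2/3 ≈ 1373.33 px.
Scaling 2060 → 690 is ×0.3350, so the height becomes 1373.33 × 0.3350 ≈ 460.00 px.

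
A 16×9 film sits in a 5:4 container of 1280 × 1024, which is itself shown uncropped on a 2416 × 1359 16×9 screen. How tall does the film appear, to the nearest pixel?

First fit — 16×9 into 1280×1024 spans the width: 1280.00 × 720.00.
The 5:4 canvas is height-limited in 2416×1359, giving 1698.75 × 1359.00; scale factor 1.3271.
Applying the same ×1.3271: 720.00 → 955.55.

956 px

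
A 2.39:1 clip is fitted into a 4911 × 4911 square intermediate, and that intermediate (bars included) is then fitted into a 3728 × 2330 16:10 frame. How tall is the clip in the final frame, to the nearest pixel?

975 px

2.39:1 in 4911×4911: fills the width, so the clip is 4911.00 × 2054.81.
square in 3728×2330: fills the height, so the intermediate becomes 2330.00 × 2330.00 — a scale of ×0.4744.
The clip scales with it: height 2054.81 × 0.4744 ≈ 974.90.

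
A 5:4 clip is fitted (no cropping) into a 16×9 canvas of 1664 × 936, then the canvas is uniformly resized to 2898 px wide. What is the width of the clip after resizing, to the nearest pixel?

Fitted into 1664×936, the clip spans the height; its width is 936 × 5/4 ≈ 1170.00 px.
Resizing to 2898 px wide multiplies everything by 1.7416: 1170.00 → 2037.66 px.

2038 px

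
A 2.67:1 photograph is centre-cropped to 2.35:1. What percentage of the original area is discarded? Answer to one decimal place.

12.0%

Going from 2.67:1 to 2.35:1 means cutting width while keeping height.
Fraction kept = (2.350)/(2.670) ≈ 88.01%, so 11.99% is lost.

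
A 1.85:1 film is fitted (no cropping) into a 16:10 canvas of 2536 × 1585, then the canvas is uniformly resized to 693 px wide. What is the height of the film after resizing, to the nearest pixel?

375 px

In the 2536×1585 frame the film fills the width: height = 2536 / 1.850 ≈ 1370.81 px.
Scaling 2536 → 693 is ×0.2733, so the height becomes 1370.81 × 0.2733 ≈ 374.59 px.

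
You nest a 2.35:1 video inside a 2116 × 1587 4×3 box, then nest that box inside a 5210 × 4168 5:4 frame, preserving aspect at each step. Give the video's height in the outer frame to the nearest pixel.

2217 px

First fit — 2.35:1 into 2116×1587 spans the width: 2116.00 × 900.43.
The 4×3 canvas is width-limited in 5210×4168, giving 5210.00 × 3907.50; scale factor 2.4622.
The video scales with it: height 900.43 × 2.4622 ≈ 2217.02.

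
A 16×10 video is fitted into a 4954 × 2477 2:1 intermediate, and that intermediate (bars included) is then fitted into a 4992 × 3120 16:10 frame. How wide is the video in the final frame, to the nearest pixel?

Inside the 4954×2477 canvas the video is height-limited at 3963.20 × 2477.00.
Second fit — the 2:1 canvas into 4992×3120 spans the width: 4992.00 × 2496.00 (×1.0077 from 4954×2477).
The video scales with it: width 3963.20 × 1.0077 ≈ 3993.60.

3994 px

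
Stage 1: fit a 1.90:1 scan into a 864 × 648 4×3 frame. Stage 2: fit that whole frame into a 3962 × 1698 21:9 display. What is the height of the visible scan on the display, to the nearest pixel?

1192 px

Inside the 864×648 canvas the scan is width-limited at 864.00 × 454.74.
Second fit — the 4×3 canvas into 3962×1698 spans the height: 2264.00 × 1698.00 (×2.6204 from 864×648).
So the scan's height is 454.74 × 2.6204 ≈ 1191.58.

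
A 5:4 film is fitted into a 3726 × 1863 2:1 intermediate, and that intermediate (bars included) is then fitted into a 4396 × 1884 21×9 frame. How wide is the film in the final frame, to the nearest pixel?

2355 px

Inside the 3726×1863 canvas the film is height-limited at 2328.75 × 1863.00.
2:1 in 4396×1884: fills the height, so the intermediate becomes 3768.00 × 1884.00 — a scale of ×1.0113.
The film scales with it: width 2328.75 × 1.0113 ≈ 2355.00.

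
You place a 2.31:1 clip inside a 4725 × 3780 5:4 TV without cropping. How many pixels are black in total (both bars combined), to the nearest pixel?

8195727 pixels

2.31:1 (2.310) > 5:4 (1.250), so the clip fills the width.
The clip is 4725 / 2.310 ≈ 2045.4545 px tall.
Black = 3780 − 2045.4545 = 1734.5455 px.
Bar area = 1734.5455 × 4725 ≈ 8195727 px.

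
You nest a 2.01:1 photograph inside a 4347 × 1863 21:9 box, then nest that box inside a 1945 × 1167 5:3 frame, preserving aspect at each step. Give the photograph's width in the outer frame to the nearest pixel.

1675 px

Inside the 4347×1863 canvas the photograph is height-limited at 3744.63 × 1863.00.
The 21:9 canvas is width-limited in 1945×1167, giving 1945.00 × 833.57; scale factor 0.4474.
So the photograph's width is 3744.63 × 0.4474 ≈ 1675.48.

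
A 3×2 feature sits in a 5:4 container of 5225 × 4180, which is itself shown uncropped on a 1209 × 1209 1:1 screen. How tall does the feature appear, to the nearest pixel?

First fit — 3×2 into 5225×4180 spans the width: 5225.00 × 3483.33.
5:4 in 1209×1209: fills the width, so the intermediate becomes 1209.00 × 967.20 — a scale of ×0.2314.
So the feature's height is 3483.33 × 0.2314 ≈ 806.00.

806 px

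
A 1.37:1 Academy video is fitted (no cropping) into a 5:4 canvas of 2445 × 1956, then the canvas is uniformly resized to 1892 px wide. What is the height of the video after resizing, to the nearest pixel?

In the 2445×1956 frame the video fills the width: height = 2445 / 1.370 ≈ 1784.67 px.
Scaling 2445 → 1892 is ×0.7738, so the height becomes 1784.67 × 0.7738 ≈ 1381.02 px.

1381 px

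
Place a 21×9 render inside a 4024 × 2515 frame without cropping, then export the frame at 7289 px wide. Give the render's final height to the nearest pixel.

3124 px

Fitted into 4024×2515, the render spans the width; its height is 4024 × 9/21 ≈ 1724.57 px.
The frame scales by 7289/4024 = 1.8114; 1724.57 × 1.8114 ≈ 3123.86 px.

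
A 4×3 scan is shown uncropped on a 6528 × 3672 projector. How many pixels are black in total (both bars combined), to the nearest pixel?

4×3 is narrower than 16×9, so it spans the full height.
Content width = 3672 × 4/3 ≈ 4896.0000 px.
Black = 6528 − 4896.0000 = 1632.0000 px.
That's 1632.0000 × 3672 ≈ 5992704 black pixels.

5992704 pixels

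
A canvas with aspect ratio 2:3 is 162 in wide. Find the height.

Height = 162 × 3/2 = 243.

243 in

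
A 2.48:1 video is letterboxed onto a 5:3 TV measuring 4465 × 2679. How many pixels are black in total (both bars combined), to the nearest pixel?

3922935 pixels

Since 2.480 > 1.667, the video is width-limited.
The video is 4465 / 2.480 ≈ 1800.4032 px tall.
2679 − 1800.4032 = 878.5968 px of bars.
Bar area = 878.5968 × 4465 ≈ 3922935 px.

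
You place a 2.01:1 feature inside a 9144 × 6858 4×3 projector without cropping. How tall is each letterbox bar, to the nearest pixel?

Since 2.010 > 1.333, the feature is width-limited.
That makes the image 4549.25 px tall (9144 / 2.010).
Leftover height: 6858 − 4549.25 = 2308.75 px → 1154.37 each side.

1154 px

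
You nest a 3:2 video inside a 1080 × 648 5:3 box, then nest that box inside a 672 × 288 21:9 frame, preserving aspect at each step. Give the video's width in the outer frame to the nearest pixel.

432 px

3:2 in 1080×648: fills the height, so the video is 972.00 × 648.00.
The 5:3 canvas is height-limited in 672×288, giving 480.00 × 288.00; scale factor 0.4444.
So the video's width is 972.00 × 0.4444 ≈ 432.00.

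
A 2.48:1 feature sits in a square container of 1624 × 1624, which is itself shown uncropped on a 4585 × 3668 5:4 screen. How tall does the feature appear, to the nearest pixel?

2.48:1 in 1624×1624: fills the width, so the feature is 1624.00 × 654.84.
square in 4585×3668: fills the height, so the intermediate becomes 3668.00 × 3668.00 — a scale of ×2.2586.
Applying the same ×2.2586: 654.84 → 1479.03.

1479 px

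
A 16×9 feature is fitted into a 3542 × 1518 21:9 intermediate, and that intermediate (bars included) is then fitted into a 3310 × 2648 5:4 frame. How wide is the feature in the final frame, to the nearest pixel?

First fit — 16×9 into 3542×1518 spans the height: 2698.67 × 1518.00.
21:9 in 3310×2648: fills the width, so the intermediate becomes 3310.00 × 1418.57 — a scale of ×0.9345.
So the feature's width is 2698.67 × 0.9345 ≈ 2521.90.

2522 px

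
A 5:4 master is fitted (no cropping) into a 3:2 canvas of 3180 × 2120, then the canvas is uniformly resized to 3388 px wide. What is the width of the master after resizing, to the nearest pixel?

2823 px

In the 3180×2120 frame the master fills the height: width = 2120 × 5/4 ≈ 2650.00 px.
Resizing to 3388 px wide multiplies everything by 1.0654: 2650.00 → 2823.33 px.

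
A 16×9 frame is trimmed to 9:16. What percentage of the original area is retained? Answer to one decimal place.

31.6%

Going from 16×9 to 9:16 means cutting width while keeping height.
(0.562)/(1.778) ≈ 0.316 of the area survives.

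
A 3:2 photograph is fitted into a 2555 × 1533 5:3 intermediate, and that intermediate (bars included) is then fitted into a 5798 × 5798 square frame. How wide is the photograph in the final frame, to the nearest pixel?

Inside the 2555×1533 canvas the photograph is height-limited at 2299.50 × 1533.00.
5:3 in 5798×5798: fills the width, so the intermediate becomes 5798.00 × 3478.80 — a scale of ×2.2693.
So the photograph's width is 2299.50 × 2.2693 ≈ 5218.20.

5218 px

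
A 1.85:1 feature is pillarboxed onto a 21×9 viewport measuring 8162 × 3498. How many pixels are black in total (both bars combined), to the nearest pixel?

1.85:1 (1.850) < 21×9 (2.333), so the feature fills the height.
The feature is 3498 × 1.850 ≈ 6471.3000 px wide.
Leftover width: 8162 − 6471.3000 = 1690.7000 px.
That's 1690.7000 × 3498 ≈ 5914069 black pixels.

5914069 pixels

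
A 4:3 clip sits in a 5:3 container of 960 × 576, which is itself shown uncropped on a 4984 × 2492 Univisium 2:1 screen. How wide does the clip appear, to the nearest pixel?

3323 px

Inside the 960×576 canvas the clip is height-limited at 768.00 × 576.00.
The 5:3 canvas is height-limited in 4984×2492, giving 4153.33 × 2492.00; scale factor 4.3264.
So the clip's width is 768.00 × 4.3264 ≈ 3322.67.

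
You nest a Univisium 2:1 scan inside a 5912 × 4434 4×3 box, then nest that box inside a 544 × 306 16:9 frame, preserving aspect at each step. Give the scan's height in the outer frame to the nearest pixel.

Inside the 5912×4434 canvas the scan is width-limited at 5912.00 × 2956.00.
Second fit — the 4×3 canvas into 544×306 spans the height: 408.00 × 306.00 (×0.0690 from 5912×4434).
Applying the same ×0.0690: 2956.00 → 204.00.

204 px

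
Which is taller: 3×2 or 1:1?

3×2 = 1.5 and 1; 1.5 > 1. The smaller width-to-height ratio is the taller frame.

1:1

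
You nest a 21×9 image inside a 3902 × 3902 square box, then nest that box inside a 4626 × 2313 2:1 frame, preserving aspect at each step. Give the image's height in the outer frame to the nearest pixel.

First fit — 21×9 into 3902×3902 spans the width: 3902.00 × 1672.29.
square in 4626×2313: fills the height, so the intermediate becomes 2313.00 × 2313.00 — a scale of ×0.5928.
The image scales with it: height 1672.29 × 0.5928 ≈ 991.29.

991 px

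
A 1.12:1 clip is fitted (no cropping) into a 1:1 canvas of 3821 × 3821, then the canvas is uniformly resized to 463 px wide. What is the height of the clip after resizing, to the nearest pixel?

413 px

At 3821×3821 the clip is width-limited, so height = 3821 / 1.120 ≈ 3411.61 px.
The frame scales by 463/3821 = 0.1212; 3411.61 × 0.1212 ≈ 413.39 px.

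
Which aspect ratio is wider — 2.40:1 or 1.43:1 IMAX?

2.40:1

2.4 and 1.43; 2.4 > 1.43.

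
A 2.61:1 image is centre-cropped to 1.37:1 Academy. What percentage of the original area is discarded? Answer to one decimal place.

The height stays; only width is cut (since 1.37:1 Academy is narrower than 2.61:1).
Fraction kept = (1.370)/(2.610) ≈ 52.49%, so 47.51% is lost.

47.5%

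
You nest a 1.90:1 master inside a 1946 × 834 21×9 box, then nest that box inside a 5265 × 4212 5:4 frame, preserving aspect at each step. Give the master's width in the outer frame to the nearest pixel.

1.90:1 in 1946×834: fills the height, so the master is 1584.60 × 834.00.
21×9 in 5265×4212: fills the width, so the intermediate becomes 5265.00 × 2256.43 — a scale of ×2.7055.
Applying the same ×2.7055: 1584.60 → 4287.21.

4287 px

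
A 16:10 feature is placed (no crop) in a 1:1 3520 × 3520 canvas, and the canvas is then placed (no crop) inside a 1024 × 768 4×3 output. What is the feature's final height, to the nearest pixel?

480 px

16:10 in 3520×3520: fills the width, so the feature is 3520.00 × 2200.00.
The 1:1 canvas is height-limited in 1024×768, giving 768.00 × 768.00; scale factor 0.2182.
Applying the same ×0.2182: 2200.00 → 480.00.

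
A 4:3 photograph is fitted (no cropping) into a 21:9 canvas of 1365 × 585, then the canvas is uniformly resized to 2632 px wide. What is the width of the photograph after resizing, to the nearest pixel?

In the 1365×585 frame the photograph fills the height: width = 585 × 4/3 ≈ 780.00 px.
The frame scales by 2632/1365 = 1.9282; 780.00 × 1.9282 ≈ 1504.00 px.

1504 px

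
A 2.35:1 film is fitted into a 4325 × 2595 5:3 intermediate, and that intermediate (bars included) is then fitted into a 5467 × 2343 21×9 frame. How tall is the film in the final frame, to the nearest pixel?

Inside the 4325×2595 canvas the film is width-limited at 4325.00 × 1840.43.
The 5:3 canvas is height-limited in 5467×2343, giving 3905.00 × 2343.00; scale factor 0.9029.
Applying the same ×0.9029: 1840.43 → 1661.70.

1662 px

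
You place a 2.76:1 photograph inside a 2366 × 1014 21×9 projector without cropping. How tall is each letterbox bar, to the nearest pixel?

78 px

2.76:1 (2.760) > 21×9 (2.333), so the photograph fills the width.
Content height = 2366 / 2.760 ≈ 857.25 px.
1014 − 857.25 = 156.75 px of bars (78.38 each).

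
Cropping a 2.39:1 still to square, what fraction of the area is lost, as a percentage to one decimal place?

58.2%

The height stays; only width is cut (since square is narrower than 2.39:1).
Fraction kept = (1.000)/(2.390) ≈ 41.84%, so 58.16% is lost.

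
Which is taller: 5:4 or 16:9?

5:4 = 1.25 and 16:9 = 1.778; 1.778 > 1.25. The smaller width-to-height ratio is the taller frame.

5:4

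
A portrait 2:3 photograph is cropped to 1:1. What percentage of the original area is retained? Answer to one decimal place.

1:1 is wider than portrait 2:3, so the crop keeps the full width and trims the height.
(0.667)/(1.000) ≈ 0.667 of the area survives.

66.7%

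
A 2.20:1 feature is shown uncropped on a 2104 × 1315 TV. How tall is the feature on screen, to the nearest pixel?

2.20:1 is wider than 16×10, so it spans the full width.
The feature is 2104 / 2.200 ≈ 956.36 px tall.

956 px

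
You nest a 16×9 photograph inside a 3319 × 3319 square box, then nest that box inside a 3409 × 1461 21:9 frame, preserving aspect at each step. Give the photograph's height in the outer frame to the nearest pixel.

822 px

Inside the 3319×3319 canvas the photograph is width-limited at 3319.00 × 1866.94.
The square canvas is height-limited in 3409×1461, giving 1461.00 × 1461.00; scale factor 0.4402.
The photograph scales with it: height 1866.94 × 0.4402 ≈ 821.81.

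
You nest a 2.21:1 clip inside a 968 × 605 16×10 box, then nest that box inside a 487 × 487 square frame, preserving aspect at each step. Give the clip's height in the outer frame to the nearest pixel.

Inside the 968×605 canvas the clip is width-limited at 968.00 × 438.01.
The 16×10 canvas is width-limited in 487×487, giving 487.00 × 304.38; scale factor 0.5031.
Applying the same ×0.5031: 438.01 → 220.36.

220 px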